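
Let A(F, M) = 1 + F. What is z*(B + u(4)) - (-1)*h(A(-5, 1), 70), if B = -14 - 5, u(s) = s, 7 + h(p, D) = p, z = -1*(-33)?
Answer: -506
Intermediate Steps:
z = 33
h(p, D) = -7 + p
B = -19
z*(B + u(4)) - (-1)*h(A(-5, 1), 70) = 33*(-19 + 4) - (-1)*(-7 + (1 - 5)) = 33*(-15) - (-1)*(-7 - 4) = -495 - (-1)*(-11) = -495 - 1*11 = -495 - 11 = -506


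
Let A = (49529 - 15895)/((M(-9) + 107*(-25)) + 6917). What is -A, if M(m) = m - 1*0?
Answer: -33634/4233 ≈ -7.9457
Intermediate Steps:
M(m) = m (M(m) = m + 0 = m)
A = 33634/4233 (A = (49529 - 15895)/((-9 + 107*(-25)) + 6917) = 33634/((-9 - 2675) + 6917) = 33634/(-2684 + 6917) = 33634/4233 ≈ 7.9457)
-A = -1*33634/4233 = -33634/4233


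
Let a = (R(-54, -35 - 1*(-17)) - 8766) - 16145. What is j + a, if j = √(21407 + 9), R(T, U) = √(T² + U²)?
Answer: -24911 + 2*√5354 + 18*√10 ≈ -24708.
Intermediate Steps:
a = -24911 + 18*√10 (a = (√((-54)² + (-35 - 1*(-17))²) - 8766) - 16145 = (√(2916 + (-35 + 17)²) - 8766) - 16145 = (√(2916 + (-18)²) - 8766) - 16145 = (√(2916 + 324) - 8766) - 16145 = (√3240 - 8766) - 16145 = (18*√10 - 8766) - 16145 = (-8766 + 18*√10) - 16145 = -24911 + 18*√10 ≈ -24854.)
j = 2*√5354 (j = √21416 = 2*√5354 ≈ 146.34)
j + a = 2*√5354 + (-24911 + 18*√10) = -24911 + 2*√5354 + 18*√10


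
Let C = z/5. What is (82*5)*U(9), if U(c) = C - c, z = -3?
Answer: -3936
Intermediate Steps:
C = -⅗ (C = -3/5 = -3*⅕ = -⅗ ≈ -0.60000)
U(c) = -⅗ - c
(82*5)*U(9) = (82*5)*(-⅗ - 1*9) = 410*(-⅗ - 9) = 410*(-48/5) = -3936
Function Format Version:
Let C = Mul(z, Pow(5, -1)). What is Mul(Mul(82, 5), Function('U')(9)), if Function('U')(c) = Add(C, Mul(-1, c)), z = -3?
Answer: -3936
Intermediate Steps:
C = Rational(-3, 5) (C = Mul(-3, Pow(5, -1)) = Mul(-3, Rational(1, 5)) = Rational(-3, 5) ≈ -0.60000)
Function('U')(c) = Add(Rational(-3, 5), Mul(-1, c))
Mul(Mul(82, 5), Function('U')(9)) = Mul(Mul(82, 5), Add(Rational(-3, 5), Mul(-1, 9))) = Mul(410, Add(Rational(-3, 5), -9)) = Mul(410, Rational(-48, 5)) = -3936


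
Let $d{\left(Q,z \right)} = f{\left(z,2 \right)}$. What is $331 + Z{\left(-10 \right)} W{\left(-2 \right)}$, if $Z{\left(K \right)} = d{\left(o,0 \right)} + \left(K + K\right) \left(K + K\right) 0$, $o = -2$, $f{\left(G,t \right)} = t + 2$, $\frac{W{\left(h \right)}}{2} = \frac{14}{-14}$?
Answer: $323$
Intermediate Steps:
$W{\left(h \right)} = -2$ ($W{\left(h \right)} = 2 \frac{14}{-14} = 2 \cdot 14 \left(- \frac{1}{14}\right) = 2 \left(-1\right) = -2$)
$f{\left(G,t \right)} = 2 + t$
$d{\left(Q,z \right)} = 4$ ($d{\left(Q,z \right)} = 2 + 2 = 4$)
$Z{\left(K \right)} = 4$ ($Z{\left(K \right)} = 4 + \left(K + K\right) \left(K + K\right) 0 = 4 + 2 K 2 K 0 = 4 + 4 K^{2} \cdot 0 = 4 + 0 = 4$)
$331 + Z{\left(-10 \right)} W{\left(-2 \right)} = 331 + 4 \left(-2\right) = 331 - 8 = 323$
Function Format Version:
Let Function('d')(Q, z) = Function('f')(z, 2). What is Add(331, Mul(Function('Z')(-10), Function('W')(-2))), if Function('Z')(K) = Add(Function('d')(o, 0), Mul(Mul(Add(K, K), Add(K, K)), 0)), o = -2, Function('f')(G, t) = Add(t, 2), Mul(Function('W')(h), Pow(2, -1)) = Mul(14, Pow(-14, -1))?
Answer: 323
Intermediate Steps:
Function('W')(h) = -2 (Function('W')(h) = Mul(2, Mul(14, Pow(-14, -1))) = Mul(2, Mul(14, Rational(-1, 14))) = Mul(2, -1) = -2)
Function('f')(G, t) = Add(2, t)
Function('d')(Q, z) = 4 (Function('d')(Q, z) = Add(2, 2) = 4)
Function('Z')(K) = 4 (Function('Z')(K) = Add(4, Mul(Mul(Add(K, K), Add(K, K)), 0)) = Add(4, Mul(Mul(Mul(2, K), Mul(2, K)), 0)) = Add(4, Mul(Mul(4, Pow(K, 2)), 0)) = Add(4, 0) = 4)
Add(331, Mul(Function('Z')(-10), Function('W')(-2))) = Add(331, Mul(4, -2)) = Add(331, -8) = 323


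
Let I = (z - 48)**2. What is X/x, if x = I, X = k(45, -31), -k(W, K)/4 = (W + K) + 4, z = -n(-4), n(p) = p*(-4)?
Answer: -9/512 ≈ -0.017578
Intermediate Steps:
n(p) = -4*p
z = -16 (z = -(-4)*(-4) = -1*16 = -16)
k(W, K) = -16 - 4*K - 4*W (k(W, K) = -4*((W + K) + 4) = -4*((K + W) + 4) = -4*(4 + K + W) = -16 - 4*K - 4*W)
X = -72 (X = -16 - 4*(-31) - 4*45 = -16 + 124 - 180 = -72)
I = 4096 (I = (-16 - 48)**2 = (-64)**2 = 4096)
x = 4096
X/x = -72/4096 = -72*1/4096 = -9/512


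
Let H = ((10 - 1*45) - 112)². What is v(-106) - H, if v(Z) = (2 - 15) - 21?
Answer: -21643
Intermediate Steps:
H = 21609 (H = ((10 - 45) - 112)² = (-35 - 112)² = (-147)² = 21609)
v(Z) = -34 (v(Z) = -13 - 21 = -34)
v(-106) - H = -34 - 1*21609 = -34 - 21609 = -21643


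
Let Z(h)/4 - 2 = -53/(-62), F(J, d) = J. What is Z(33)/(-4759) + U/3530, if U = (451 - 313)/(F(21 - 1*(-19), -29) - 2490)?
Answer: -1540964001/637952278250 ≈ -0.0024155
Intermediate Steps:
Z(h) = 354/31 (Z(h) = 8 + 4*(-53/(-62)) = 8 + 4*(-53*(-1/62)) = 8 + 4*(53/62) = 8 + 106/31 = 354/31)
U = -69/1225 (U = (451 - 313)/((21 - 1*(-19)) - 2490) = 138/((21 + 19) - 2490) = 138/(40 - 2490) = 138/(-2450) = 138*(-1/2450) = -69/1225 ≈ -0.056327)
Z(33)/(-4759) + U/3530 = (354/31)/(-4759) - 69/1225/3530 = (354/31)*(-1/4759) - 69/1225*1/3530 = -354/147529 - 69/4324250 = -1540964001/637952278250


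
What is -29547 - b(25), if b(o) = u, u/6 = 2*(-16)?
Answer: -29355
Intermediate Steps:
u = -192 (u = 6*(2*(-16)) = 6*(-32) = -192)
b(o) = -192
-29547 - b(25) = -29547 - 1*(-192) = -29547 + 192 = -29355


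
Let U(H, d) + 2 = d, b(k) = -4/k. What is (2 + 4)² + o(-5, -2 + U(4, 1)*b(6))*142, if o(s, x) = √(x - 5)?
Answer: 36 + 142*I*√57/3 ≈ 36.0 + 357.36*I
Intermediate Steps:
U(H, d) = -2 + d
o(s, x) = √(-5 + x)
(2 + 4)² + o(-5, -2 + U(4, 1)*b(6))*142 = (2 + 4)² + √(-5 + (-2 + (-2 + 1)*(-4/6)))*142 = 6² + √(-5 + (-2 - (-4)/6))*142 = 36 + √(-5 + (-2 - 1*(-⅔)))*142 = 36 + √(-5 + (-2 + ⅔))*142 = 36 + √(-5 - 4/3)*142 = 36 + √(-19/3)*142 = 36 + (I*√57/3)*142 = 36 + 142*I*√57/3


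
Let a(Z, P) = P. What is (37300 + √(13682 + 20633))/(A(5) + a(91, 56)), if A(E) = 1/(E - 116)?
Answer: 828060/1243 + 111*√34315/6215 ≈ 669.49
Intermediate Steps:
A(E) = 1/(-116 + E)
(37300 + √(13682 + 20633))/(A(5) + a(91, 56)) = (37300 + √(13682 + 20633))/(1/(-116 + 5) + 56) = (37300 + √34315)/(1/(-111) + 56) = (37300 + √34315)/(-1/111 + 56) = (37300 + √34315)/(6215/111) = (37300 + √34315)*(111/6215) = 828060/1243 + 111*√34315/6215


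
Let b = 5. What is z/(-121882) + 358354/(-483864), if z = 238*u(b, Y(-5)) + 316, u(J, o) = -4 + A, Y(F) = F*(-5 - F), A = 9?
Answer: -11101400353/14743578012 ≈ -0.75296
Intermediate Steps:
u(J, o) = 5 (u(J, o) = -4 + 9 = 5)
z = 1506 (z = 238*5 + 316 = 1190 + 316 = 1506)
z/(-121882) + 358354/(-483864) = 1506/(-121882) + 358354/(-483864) = 1506*(-1/121882) + 358354*(-1/483864) = -753/60941 - 179177/241932 = -11101400353/14743578012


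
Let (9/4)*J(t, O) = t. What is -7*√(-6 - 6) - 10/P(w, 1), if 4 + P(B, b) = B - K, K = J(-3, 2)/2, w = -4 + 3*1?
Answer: 30/13 - 14*I*√3 ≈ 2.3077 - 24.249*I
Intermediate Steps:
w = -1 (w = -4 + 3 = -1)
J(t, O) = 4*t/9
K = -⅔ (K = ((4/9)*(-3))/2 = -4/3*½ = -⅔ ≈ -0.66667)
P(B, b) = -10/3 + B (P(B, b) = -4 + (B - 1*(-⅔)) = -4 + (B + ⅔) = -4 + (⅔ + B) = -10/3 + B)
-7*√(-6 - 6) - 10/P(w, 1) = -7*√(-6 - 6) - 10/(-10/3 - 1) = -14*I*√3 - 10/(-13/3) = -14*I*√3 - 10*(-3/13) = -14*I*√3 + 30/13 = 30/13 - 14*I*√3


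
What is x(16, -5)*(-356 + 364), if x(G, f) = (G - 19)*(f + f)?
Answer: 240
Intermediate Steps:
x(G, f) = 2*f*(-19 + G) (x(G, f) = (-19 + G)*(2*f) = 2*f*(-19 + G))
x(16, -5)*(-356 + 364) = (2*(-5)*(-19 + 16))*(-356 + 364) = (2*(-5)*(-3))*8 = 30*8 = 240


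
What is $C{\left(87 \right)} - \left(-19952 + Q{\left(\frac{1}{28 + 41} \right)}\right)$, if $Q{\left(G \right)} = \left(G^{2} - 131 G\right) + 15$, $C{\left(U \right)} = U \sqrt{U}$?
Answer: $\frac{94929095}{4761} + 87 \sqrt{87} \approx 20750.0$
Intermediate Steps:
$C{\left(U \right)} = U^{\frac{3}{2}}$
$Q{\left(G \right)} = 15 + G^{2} - 131 G$
$C{\left(87 \right)} - \left(-19952 + Q{\left(\frac{1}{28 + 41} \right)}\right) = 87^{\frac{3}{2}} - \left(-19937 + \left(\frac{1}{28 + 41}\right)^{2} - \frac{131}{28 + 41}\right) = 87 \sqrt{87} - \left(-19937 - \frac{131}{69} + \left(\frac{1}{69}\right)^{2}\right) = 87 \sqrt{87} + \left(19952 - \left(15 + \left(\frac{1}{69}\right)^{2} - \frac{131}{69}\right)\right) = 87 \sqrt{87} + \left(19952 - \left(15 + \frac{1}{4761} - \frac{131}{69}\right)\right) = 87 \sqrt{87} + \left(19952 - \frac{62377}{4761}\right) = 87 \sqrt{87} + \frac{94929095}{4761} = \frac{94929095}{4761} + 87 \sqrt{87}$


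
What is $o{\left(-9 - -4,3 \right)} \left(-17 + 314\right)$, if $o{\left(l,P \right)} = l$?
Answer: $-1485$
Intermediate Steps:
$o{\left(-9 - -4,3 \right)} \left(-17 + 314\right) = \left(-9 - -4\right) \left(-17 + 314\right) = \left(-9 + 4\right) 297 = \left(-5\right) 297 = -1485$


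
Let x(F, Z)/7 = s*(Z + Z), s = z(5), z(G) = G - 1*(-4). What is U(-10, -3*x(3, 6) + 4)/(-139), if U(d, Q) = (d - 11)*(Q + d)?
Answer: -47754/139 ≈ -343.55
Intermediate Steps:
z(G) = 4 + G (z(G) = G + 4 = 4 + G)
s = 9 (s = 4 + 5 = 9)
x(F, Z) = 126*Z (x(F, Z) = 7*(9*(Z + Z)) = 7*(9*(2*Z)) = 7*(18*Z) = 126*Z)
U(d, Q) = (-11 + d)*(Q + d)
U(-10, -3*x(3, 6) + 4)/(-139) = ((-10)² - 11*(-378*6 + 4) - 11*(-10) + (-378*6 + 4)*(-10))/(-139) = (100 - 11*(-3*756 + 4) + 110 + (-3*756 + 4)*(-10))*(-1/139) = (100 - 11*(-2268 + 4) + 110 + (-2268 + 4)*(-10))*(-1/139) = (100 - 11*(-2264) + 110 - 2264*(-10))*(-1/139) = (100 + 24904 + 110 + 22640)*(-1/139) = 47754*(-1/139) = -47754/139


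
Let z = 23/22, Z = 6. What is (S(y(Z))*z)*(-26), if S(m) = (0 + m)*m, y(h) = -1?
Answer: -299/11 ≈ -27.182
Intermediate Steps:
S(m) = m**2 (S(m) = m*m = m**2)
z = 23/22 (z = 23*(1/22) = 23/22 ≈ 1.0455)
(S(y(Z))*z)*(-26) = ((-1)**2*(23/22))*(-26) = (1*(23/22))*(-26) = (23/22)*(-26) = -299/11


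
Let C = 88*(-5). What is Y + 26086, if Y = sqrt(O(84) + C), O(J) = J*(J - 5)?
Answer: 26086 + 2*sqrt(1549) ≈ 26165.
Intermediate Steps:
O(J) = J*(-5 + J)
C = -440
Y = 2*sqrt(1549) (Y = sqrt(84*(-5 + 84) - 440) = sqrt(84*79 - 440) = sqrt(6636 - 440) = sqrt(6196) = 2*sqrt(1549) ≈ 78.715)
Y + 26086 = 2*sqrt(1549) + 26086 = 26086 + 2*sqrt(1549)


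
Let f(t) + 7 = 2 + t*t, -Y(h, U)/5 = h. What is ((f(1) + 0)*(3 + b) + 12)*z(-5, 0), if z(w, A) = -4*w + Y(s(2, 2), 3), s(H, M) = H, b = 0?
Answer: 0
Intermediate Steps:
Y(h, U) = -5*h
f(t) = -5 + t² (f(t) = -7 + (2 + t*t) = -7 + (2 + t²) = -5 + t²)
z(w, A) = -10 - 4*w (z(w, A) = -4*w - 5*2 = -4*w - 10 = -10 - 4*w)
((f(1) + 0)*(3 + b) + 12)*z(-5, 0) = (((-5 + 1²) + 0)*(3 + 0) + 12)*(-10 - 4*(-5)) = (((-5 + 1) + 0)*3 + 12)*(-10 + 20) = ((-4 + 0)*3 + 12)*10 = (-4*3 + 12)*10 = (-12 + 12)*10 = 0*10 = 0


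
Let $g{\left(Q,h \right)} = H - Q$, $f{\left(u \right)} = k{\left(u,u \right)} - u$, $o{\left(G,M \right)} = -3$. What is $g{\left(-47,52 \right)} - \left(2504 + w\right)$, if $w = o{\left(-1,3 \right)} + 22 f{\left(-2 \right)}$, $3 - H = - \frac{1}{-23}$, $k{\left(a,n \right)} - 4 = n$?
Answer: $- \frac{58398}{23} \approx -2539.0$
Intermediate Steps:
$k{\left(a,n \right)} = 4 + n$
$H = \frac{68}{23}$ ($H = 3 - - \frac{1}{-23} = 3 - \left(-1\right) \left(- \frac{1}{23}\right) = 3 - \frac{1}{23} = \frac{68}{23} \approx 2.9565$)
$f{\left(u \right)} = 4$ ($f{\left(u \right)} = \left(4 + u\right) - u = 4$)
$g{\left(Q,h \right)} = \frac{68}{23} - Q$
$w = 85$ ($w = -3 + 22 \cdot 4 = -3 + 88 = 85$)
$g{\left(-47,52 \right)} - \left(2504 + w\right) = \left(\frac{68}{23} - -47\right) - \left(2504 + 85\right) = \left(\frac{68}{23} + 47\right) - 2589 = \frac{1149}{23} - 2589 = - \frac{58398}{23}$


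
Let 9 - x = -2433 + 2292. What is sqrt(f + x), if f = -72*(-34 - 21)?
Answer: sqrt(4110) ≈ 64.109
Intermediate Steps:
x = 150 (x = 9 - (-2433 + 2292) = 9 - 1*(-141) = 9 + 141 = 150)
f = 3960 (f = -72*(-55) = 3960)
sqrt(f + x) = sqrt(3960 + 150) = sqrt(4110)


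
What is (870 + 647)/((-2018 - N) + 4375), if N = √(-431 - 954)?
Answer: 3575569/5556834 + 1517*I*√1385/5556834 ≈ 0.64345 + 0.01016*I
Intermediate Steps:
N = I*√1385 (N = √(-1385) = I*√1385 ≈ 37.216*I)
(870 + 647)/((-2018 - N) + 4375) = (870 + 647)/((-2018 - I*√1385) + 4375) = 1517/((-2018 - I*√1385) + 4375) = 1517/(2357 - I*√1385)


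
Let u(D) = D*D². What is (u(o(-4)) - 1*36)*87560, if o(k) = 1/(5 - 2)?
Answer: -85020760/27 ≈ -3.1489e+6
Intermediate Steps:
o(k) = ⅓ (o(k) = 1/3 = ⅓)
u(D) = D³
(u(o(-4)) - 1*36)*87560 = ((⅓)³ - 1*36)*87560 = (1/27 - 36)*87560 = -971/27*87560 = -85020760/27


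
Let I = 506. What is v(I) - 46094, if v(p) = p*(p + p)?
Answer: 465978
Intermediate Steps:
v(p) = 2*p**2 (v(p) = p*(2*p) = 2*p**2)
v(I) - 46094 = 2*506**2 - 46094 = 2*256036 - 46094 = 512072 - 46094 = 465978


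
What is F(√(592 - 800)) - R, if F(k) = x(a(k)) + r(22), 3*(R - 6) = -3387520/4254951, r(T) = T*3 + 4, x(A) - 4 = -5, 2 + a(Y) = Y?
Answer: 807573259/12764853 ≈ 63.265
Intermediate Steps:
a(Y) = -2 + Y
x(A) = -1 (x(A) = 4 - 5 = -1)
r(T) = 4 + 3*T (r(T) = 3*T + 4 = 4 + 3*T)
R = 73201598/12764853 (R = 6 + (-3387520/4254951)/3 = 6 + (-3387520*1/4254951)/3 = 6 + (⅓)*(-3387520/4254951) = 6 - 3387520/12764853 = 73201598/12764853 ≈ 5.7346)
F(k) = 69 (F(k) = -1 + (4 + 3*22) = -1 + (4 + 66) = -1 + 70 = 69)
F(√(592 - 800)) - R = 69 - 1*73201598/12764853 = 69 - 73201598/12764853 = 807573259/12764853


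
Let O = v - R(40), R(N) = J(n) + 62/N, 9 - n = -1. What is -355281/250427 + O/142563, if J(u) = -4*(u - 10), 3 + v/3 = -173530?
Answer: -3620447182757/714032488020 ≈ -5.0704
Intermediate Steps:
v = -520599 (v = -9 + 3*(-173530) = -9 - 520590 = -520599)
n = 10 (n = 9 - 1*(-1) = 9 + 1 = 10)
J(u) = 40 - 4*u (J(u) = -4*(-10 + u) = 40 - 4*u)
R(N) = 62/N (R(N) = (40 - 4*10) + 62/N = (40 - 40) + 62/N = 0 + 62/N = 62/N)
O = -10412011/20 (O = -520599 - 62/40 = -520599 - 1*31/20 = -520599 - 31/20 = -10412011/20 ≈ -5.2060e+5)
-355281/250427 + O/142563 = -355281/250427 - 10412011/20/142563 = -355281*1/250427 - 10412011/20*1/142563 = -355281/250427 - 10412011/2851260 = -3620447182757/714032488020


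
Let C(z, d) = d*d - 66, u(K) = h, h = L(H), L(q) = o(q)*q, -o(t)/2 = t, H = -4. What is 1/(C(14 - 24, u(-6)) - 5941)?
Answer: -1/4983 ≈ -0.00020068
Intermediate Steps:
o(t) = -2*t
L(q) = -2*q² (L(q) = (-2*q)*q = -2*q²)
h = -32 (h = -2*(-4)² = -2*16 = -32)
u(K) = -32
C(z, d) = -66 + d² (C(z, d) = d² - 66 = -66 + d²)
1/(C(14 - 24, u(-6)) - 5941) = 1/((-66 + (-32)²) - 5941) = 1/((-66 + 1024) - 5941) = 1/(958 - 5941) = 1/(-4983) = -1/4983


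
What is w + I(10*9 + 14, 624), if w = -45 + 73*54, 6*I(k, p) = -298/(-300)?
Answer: 3507449/900 ≈ 3897.2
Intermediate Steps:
I(k, p) = 149/900 (I(k, p) = (-298/(-300))/6 = (-298*(-1/300))/6 = (⅙)*(149/150) = 149/900)
w = 3897 (w = -45 + 3942 = 3897)
w + I(10*9 + 14, 624) = 3897 + 149/900 = 3507449/900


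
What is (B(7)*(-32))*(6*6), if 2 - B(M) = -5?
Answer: -8064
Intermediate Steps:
B(M) = 7 (B(M) = 2 - 1*(-5) = 2 + 5 = 7)
(B(7)*(-32))*(6*6) = (7*(-32))*(6*6) = -224*36 = -8064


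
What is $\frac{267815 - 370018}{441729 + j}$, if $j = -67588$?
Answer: $- \frac{102203}{374141} \approx -0.27317$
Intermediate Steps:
$\frac{267815 - 370018}{441729 + j} = \frac{267815 - 370018}{441729 - 67588} = - \frac{102203}{374141}$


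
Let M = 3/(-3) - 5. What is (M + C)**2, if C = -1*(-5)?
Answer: 1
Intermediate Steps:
C = 5
M = -6 (M = 3*(-1/3) - 5 = -1 - 5 = -6)
(M + C)**2 = (-6 + 5)**2 = (-1)**2 = 1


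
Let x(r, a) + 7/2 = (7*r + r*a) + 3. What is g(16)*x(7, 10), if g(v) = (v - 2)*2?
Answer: 3318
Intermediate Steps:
g(v) = -4 + 2*v (g(v) = (-2 + v)*2 = -4 + 2*v)
x(r, a) = -1/2 + 7*r + a*r (x(r, a) = -7/2 + ((7*r + r*a) + 3) = -7/2 + ((7*r + a*r) + 3) = -7/2 + (3 + 7*r + a*r) = -1/2 + 7*r + a*r)
g(16)*x(7, 10) = (-4 + 2*16)*(-1/2 + 7*7 + 10*7) = (-4 + 32)*(-1/2 + 49 + 70) = 28*(237/2) = 3318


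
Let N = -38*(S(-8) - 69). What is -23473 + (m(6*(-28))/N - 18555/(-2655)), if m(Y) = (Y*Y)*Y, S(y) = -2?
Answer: -6022684348/238773 ≈ -25223.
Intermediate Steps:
m(Y) = Y**3 (m(Y) = Y**2*Y = Y**3)
N = 2698 (N = -38*(-2 - 69) = -38*(-71) = 2698)
-23473 + (m(6*(-28))/N - 18555/(-2655)) = -23473 + ((6*(-28))**3/2698 - 18555/(-2655)) = -23473 + ((-168)**3*(1/2698) - 18555*(-1/2655)) = -23473 + (-4741632*1/2698 + 1237/177) = -23473 + (-2370816/1349 + 1237/177) = -23473 - 417965719/238773 = -6022684348/238773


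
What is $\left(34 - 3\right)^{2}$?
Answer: $961$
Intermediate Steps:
$\left(34 - 3\right)^{2} = 31^{2} = 961$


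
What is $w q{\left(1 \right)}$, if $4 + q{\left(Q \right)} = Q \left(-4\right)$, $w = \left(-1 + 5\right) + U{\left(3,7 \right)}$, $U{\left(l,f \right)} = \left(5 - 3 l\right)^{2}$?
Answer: $-160$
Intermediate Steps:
$w = 20$ ($w = \left(-1 + 5\right) + \left(-5 + 3 \cdot 3\right)^{2} = 4 + \left(-5 + 9\right)^{2} = 4 + 4^{2} = 4 + 16 = 20$)
$q{\left(Q \right)} = -4 - 4 Q$ ($q{\left(Q \right)} = -4 + Q \left(-4\right) = -4 - 4 Q$)
$w q{\left(1 \right)} = 20 \left(-4 - 4\right) = 20 \left(-8\right) = -160$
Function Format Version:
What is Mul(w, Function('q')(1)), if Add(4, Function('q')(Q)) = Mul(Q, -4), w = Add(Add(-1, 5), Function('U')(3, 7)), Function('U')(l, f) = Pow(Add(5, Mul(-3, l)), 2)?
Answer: -160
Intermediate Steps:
w = 20 (w = Add(Add(-1, 5), Pow(Add(-5, Mul(3, 3)), 2)) = Add(4, Pow(Add(-5, 9), 2)) = Add(4, Pow(4, 2)) = Add(4, 16) = 20)
Function('q')(Q) = Add(-4, Mul(-4, Q)) (Function('q')(Q) = Add(-4, Mul(Q, -4)) = Add(-4, Mul(-4, Q)))
Mul(w, Function('q')(1)) = Mul(20, Add(-4, Mul(-4, 1))) = Mul(20, Add(-4, -4)) = Mul(20, -8) = -160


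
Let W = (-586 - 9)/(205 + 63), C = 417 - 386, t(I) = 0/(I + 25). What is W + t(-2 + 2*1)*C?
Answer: -595/268 ≈ -2.2201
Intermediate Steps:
t(I) = 0 (t(I) = 0/(25 + I) = 0)
C = 31
W = -595/268 ≈ -2.2201
W + t(-2 + 2*1)*C = -595/268 + 0*31 = -595/268 + 0 = -595/268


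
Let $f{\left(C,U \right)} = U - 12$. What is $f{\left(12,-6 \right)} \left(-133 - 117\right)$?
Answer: $4500$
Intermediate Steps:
$f{\left(C,U \right)} = -12 + U$
$f{\left(12,-6 \right)} \left(-133 - 117\right) = \left(-12 - 6\right) \left(-133 - 117\right) = \left(-18\right) \left(-250\right) = 4500$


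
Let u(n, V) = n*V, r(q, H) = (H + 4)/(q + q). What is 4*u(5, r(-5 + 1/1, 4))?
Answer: -20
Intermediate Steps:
r(q, H) = (4 + H)/(2*q) (r(q, H) = (4 + H)/((2*q)) = (4 + H)*(1/(2*q)) = (4 + H)/(2*q))
u(n, V) = V*n
4*u(5, r(-5 + 1/1, 4)) = 4*(((4 + 4)/(2*(-5 + 1/1)))*5) = 4*(((½)*8/(-5 + 1))*5) = 4*(((½)*8/(-4))*5) = 4*(((½)*(-¼)*8)*5) = 4*(-1*5) = 4*(-5) = -20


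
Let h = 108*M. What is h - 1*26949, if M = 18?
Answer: -25005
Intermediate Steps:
h = 1944 (h = 108*18 = 1944)
h - 1*26949 = 1944 - 1*26949 = 1944 - 26949 = -25005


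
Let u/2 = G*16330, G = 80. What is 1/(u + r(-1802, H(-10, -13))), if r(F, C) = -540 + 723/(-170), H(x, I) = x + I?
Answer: 170/444083477 ≈ 3.8281e-7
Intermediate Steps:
H(x, I) = I + x
r(F, C) = -92523/170 (r(F, C) = -540 + 723*(-1/170) = -540 - 723/170 = -92523/170)
u = 2612800 (u = 2*(80*16330) = 2*1306400 = 2612800)
1/(u + r(-1802, H(-10, -13))) = 1/(2612800 - 92523/170) = 1/(444083477/170) = 170/444083477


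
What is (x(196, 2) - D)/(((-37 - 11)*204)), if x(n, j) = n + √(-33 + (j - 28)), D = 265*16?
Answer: 337/816 - I*√59/9792 ≈ 0.41299 - 0.00078443*I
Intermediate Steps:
D = 4240
x(n, j) = n + √(-61 + j) (x(n, j) = n + √(-33 + (-28 + j)) = n + √(-61 + j))
(x(196, 2) - D)/(((-37 - 11)*204)) = ((196 + √(-61 + 2)) - 1*4240)/(((-37 - 11)*204)) = ((196 + √(-59)) - 4240)/((-48*204)) = ((196 + I*√59) - 4240)/(-9792) = (-4044 + I*√59)*(-1/9792) = 337/816 - I*√59/9792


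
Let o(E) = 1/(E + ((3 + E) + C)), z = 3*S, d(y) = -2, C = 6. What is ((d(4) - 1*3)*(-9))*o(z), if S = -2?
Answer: -15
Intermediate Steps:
z = -6 (z = 3*(-2) = -6)
o(E) = 1/(9 + 2*E) (o(E) = 1/(E + ((3 + E) + 6)) = 1/(E + (9 + E)) = 1/(9 + 2*E))
((d(4) - 1*3)*(-9))*o(z) = ((-2 - 1*3)*(-9))/(9 + 2*(-6)) = ((-2 - 3)*(-9))/(9 - 12) = -5*(-9)/(-3) = 45*(-⅓) = -15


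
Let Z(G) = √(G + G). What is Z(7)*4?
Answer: 4*√14 ≈ 14.967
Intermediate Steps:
Z(G) = √2*√G (Z(G) = √(2*G) = √2*√G)
Z(7)*4 = (√2*√7)*4 = √14*4 = 4*√14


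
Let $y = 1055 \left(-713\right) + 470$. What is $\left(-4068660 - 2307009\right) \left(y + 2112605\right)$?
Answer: $-8676392915340$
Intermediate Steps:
$y = -751745$ ($y = -752215 + 470 = -751745$)
$\left(-4068660 - 2307009\right) \left(y + 2112605\right) = \left(-4068660 - 2307009\right) \left(-751745 + 2112605\right) = \left(-6375669\right) 1360860 = -8676392915340$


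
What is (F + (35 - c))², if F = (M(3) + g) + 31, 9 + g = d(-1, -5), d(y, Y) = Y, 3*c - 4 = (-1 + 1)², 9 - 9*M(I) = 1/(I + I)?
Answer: 7778521/2916 ≈ 2667.5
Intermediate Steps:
M(I) = 1 - 1/(18*I) (M(I) = 1 - 1/(9*(I + I)) = 1 - 1/(2*I)/9 = 1 - 1/(18*I))
c = 4/3 (c = 4/3 + (-1 + 1)²/3 = 4/3 + (⅓)*0² = 4/3 + (⅓)*0 = 4/3 + 0 = 4/3 ≈ 1.3333)
g = -14 (g = -9 - 5 = -14)
F = 971/54 (F = ((-1/18 + 3)/3 - 14) + 31 = ((⅓)*(53/18) - 14) + 31 = (53/54 - 14) + 31 = -703/54 + 31 = 971/54 ≈ 17.981)
(F + (35 - c))² = (971/54 + (35 - 1*4/3))² = (971/54 + (35 - 4/3))² = (971/54 + 101/3)² = (2789/54)² = 7778521/2916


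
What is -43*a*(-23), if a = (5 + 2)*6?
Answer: 41538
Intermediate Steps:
a = 42 (a = 7*6 = 42)
-43*a*(-23) = -43*42*(-23) = -1806*(-23) = 41538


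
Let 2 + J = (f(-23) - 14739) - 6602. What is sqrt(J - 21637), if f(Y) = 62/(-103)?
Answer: I*sqrt(455981206)/103 ≈ 207.32*I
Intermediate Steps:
f(Y) = -62/103 (f(Y) = 62*(-1/103) = -62/103)
J = -2198391/103 (J = -2 + ((-62/103 - 14739) - 6602) = -2 + (-1518179/103 - 6602) = -2 - 2198185/103 = -2198391/103 ≈ -21344.)
sqrt(J - 21637) = sqrt(-2198391/103 - 21637) = sqrt(-4427002/103) = I*sqrt(455981206)/103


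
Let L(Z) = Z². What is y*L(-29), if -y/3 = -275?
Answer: 693825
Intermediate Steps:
y = 825 (y = -3*(-275) = 825)
y*L(-29) = 825*(-29)² = 825*841 = 693825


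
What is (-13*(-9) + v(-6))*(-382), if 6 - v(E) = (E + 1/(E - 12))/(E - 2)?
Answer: -3362173/72 ≈ -46697.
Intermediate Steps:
v(E) = 6 - (E + 1/(-12 + E))/(-2 + E) (v(E) = 6 - (E + 1/(E - 12))/(E - 2) = 6 - (E + 1/(-12 + E))/(-2 + E))
(-13*(-9) + v(-6))*(-382) = (-13*(-9) + (143 - 72*(-6) + 5*(-6)**2)/(24 + (-6)**2 - 14*(-6)))*(-382) = (117 + (143 + 432 + 5*36)/(24 + 36 + 84))*(-382) = (117 + (143 + 432 + 180)/144)*(-382) = (117 + (1/144)*755)*(-382) = (117 + 755/144)*(-382) = (17603/144)*(-382) = -3362173/72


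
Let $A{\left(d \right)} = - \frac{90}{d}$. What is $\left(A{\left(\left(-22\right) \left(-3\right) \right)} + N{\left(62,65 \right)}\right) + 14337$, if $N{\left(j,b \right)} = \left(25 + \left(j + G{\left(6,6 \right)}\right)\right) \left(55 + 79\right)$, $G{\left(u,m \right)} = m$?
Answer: $\frac{294774}{11} \approx 26798.0$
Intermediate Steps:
$N{\left(j,b \right)} = 4154 + 134 j$ ($N{\left(j,b \right)} = \left(25 + \left(j + 6\right)\right) \left(55 + 79\right) = \left(25 + \left(6 + j\right)\right) 134 = \left(31 + j\right) 134 = 4154 + 134 j$)
$\left(A{\left(\left(-22\right) \left(-3\right) \right)} + N{\left(62,65 \right)}\right) + 14337 = \left(- \frac{90}{\left(-22\right) \left(-3\right)} + \left(4154 + 134 \cdot 62\right)\right) + 14337 = \left(- \frac{90}{66} + \left(4154 + 8308\right)\right) + 14337 = \left(\left(-90\right) \frac{1}{66} + 12462\right) + 14337 = \left(- \frac{15}{11} + 12462\right) + 14337 = \frac{137067}{11} + 14337 = \frac{294774}{11}$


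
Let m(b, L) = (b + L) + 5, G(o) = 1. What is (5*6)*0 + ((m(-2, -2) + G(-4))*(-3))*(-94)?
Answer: 564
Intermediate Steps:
m(b, L) = 5 + L + b (m(b, L) = (L + b) + 5 = 5 + L + b)
(5*6)*0 + ((m(-2, -2) + G(-4))*(-3))*(-94) = (5*6)*0 + (((5 - 2 - 2) + 1)*(-3))*(-94) = 30*0 + ((1 + 1)*(-3))*(-94) = 0 + (2*(-3))*(-94) = 0 - 6*(-94) = 0 + 564 = 564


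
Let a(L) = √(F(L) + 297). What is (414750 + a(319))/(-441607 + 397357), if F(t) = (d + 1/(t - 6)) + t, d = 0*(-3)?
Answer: -553/59 - √60349217/13850250 ≈ -9.3734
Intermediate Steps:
d = 0
F(t) = t + 1/(-6 + t) (F(t) = (0 + 1/(t - 6)) + t = (0 + 1/(-6 + t)) + t = 1/(-6 + t) + t = t + 1/(-6 + t))
a(L) = √(297 + (1 + L² - 6*L)/(-6 + L)) (a(L) = √((1 + L² - 6*L)/(-6 + L) + 297) = √(297 + (1 + L² - 6*L)/(-6 + L)))
(414750 + a(319))/(-441607 + 397357) = (414750 + √((-1781 + 319² + 291*319)/(-6 + 319)))/(-441607 + 397357) = (414750 + √((-1781 + 101761 + 92829)/313))/(-44250) = (414750 + √((1/313)*192809))*(-1/44250) = (414750 + √(192809/313))*(-1/44250) = (414750 + √60349217/313)*(-1/44250) = -553/59 - √60349217/13850250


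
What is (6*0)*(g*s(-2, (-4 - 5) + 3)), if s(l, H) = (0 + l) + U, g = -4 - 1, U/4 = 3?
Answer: 0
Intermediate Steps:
U = 12 (U = 4*3 = 12)
g = -5
s(l, H) = 12 + l (s(l, H) = (0 + l) + 12 = l + 12 = 12 + l)
(6*0)*(g*s(-2, (-4 - 5) + 3)) = (6*0)*(-5*(12 - 2)) = 0*(-5*10) = 0*(-50) = 0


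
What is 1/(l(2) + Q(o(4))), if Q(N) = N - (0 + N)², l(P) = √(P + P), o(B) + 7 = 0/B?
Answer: -1/54 ≈ -0.018519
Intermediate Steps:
o(B) = -7 (o(B) = -7 + 0/B = -7 + 0 = -7)
l(P) = √2*√P (l(P) = √(2*P) = √2*√P)
Q(N) = N - N²
1/(l(2) + Q(o(4))) = 1/(√2*√2 - 7*(1 - 1*(-7))) = 1/(2 - 7*(1 + 7)) = 1/(2 - 7*8) = 1/(2 - 56) = 1/(-54) = -1/54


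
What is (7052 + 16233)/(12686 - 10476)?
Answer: 4657/442 ≈ 10.536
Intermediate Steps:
(7052 + 16233)/(12686 - 10476) = 23285/2210 = 23285*(1/2210) = 4657/442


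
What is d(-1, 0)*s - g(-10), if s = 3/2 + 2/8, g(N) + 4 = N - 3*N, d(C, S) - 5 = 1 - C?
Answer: -15/4 ≈ -3.7500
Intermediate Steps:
d(C, S) = 6 - C (d(C, S) = 5 + (1 - C) = 6 - C)
g(N) = -4 - 2*N (g(N) = -4 + (N - 3*N) = -4 - 2*N)
s = 7/4 (s = 3*(½) + 2*(⅛) = 3/2 + ¼ = 7/4 ≈ 1.7500)
d(-1, 0)*s - g(-10) = (6 - 1*(-1))*(7/4) - (-4 - 2*(-10)) = (6 + 1)*(7/4) - (-4 + 20) = 7*(7/4) - 1*16 = 49/4 - 16 = -15/4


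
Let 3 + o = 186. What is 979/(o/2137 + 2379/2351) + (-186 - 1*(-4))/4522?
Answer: 1588630034851/1781072388 ≈ 891.95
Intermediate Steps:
o = 183 (o = -3 + 186 = 183)
979/(o/2137 + 2379/2351) + (-186 - 1*(-4))/4522 = 979/(183/2137 + 2379/2351) + (-186 - 1*(-4))/4522 = 979/(183*(1/2137) + 2379*(1/2351)) + (-186 + 4)*(1/4522) = 979/(183/2137 + 2379/2351) - 182*1/4522 = 979/(5514156/5024087) - 13/323 = 979*(5024087/5514156) - 13/323 = 4918581173/5514156 - 13/323 = 1588630034851/1781072388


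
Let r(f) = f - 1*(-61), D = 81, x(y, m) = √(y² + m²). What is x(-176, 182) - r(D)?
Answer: -142 + 10*√641 ≈ 111.18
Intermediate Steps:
x(y, m) = √(m² + y²)
r(f) = 61 + f (r(f) = f + 61 = 61 + f)
x(-176, 182) - r(D) = √(182² + (-176)²) - (61 + 81) = √(33124 + 30976) - 1*142 = √64100 - 142 = 10*√641 - 142 = -142 + 10*√641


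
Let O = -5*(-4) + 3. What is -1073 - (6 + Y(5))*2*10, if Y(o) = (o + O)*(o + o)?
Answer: -6793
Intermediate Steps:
O = 23 (O = 20 + 3 = 23)
Y(o) = 2*o*(23 + o) (Y(o) = (o + 23)*(o + o) = (23 + o)*(2*o) = 2*o*(23 + o))
-1073 - (6 + Y(5))*2*10 = -1073 - (6 + 2*5*(23 + 5))*2*10 = -1073 - (6 + 2*5*28)*2*10 = -1073 - (6 + 280)*2*10 = -1073 - 286*2*10 = -1073 - 572*10 = -1073 - 1*5720 = -1073 - 5720 = -6793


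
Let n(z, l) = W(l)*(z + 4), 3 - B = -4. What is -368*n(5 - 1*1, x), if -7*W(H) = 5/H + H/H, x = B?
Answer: 35328/49 ≈ 720.98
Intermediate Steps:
B = 7 (B = 3 - 1*(-4) = 3 + 4 = 7)
x = 7
W(H) = -⅐ - 5/(7*H) (W(H) = -(5/H + H/H)/7 = -(5/H + 1)/7 = -(1 + 5/H)/7 = -⅐ - 5/(7*H))
n(z, l) = (-5 - l)*(4 + z)/(7*l) (n(z, l) = ((-5 - l)/(7*l))*(z + 4) = ((-5 - l)/(7*l))*(4 + z) = (-5 - l)*(4 + z)/(7*l))
-368*n(5 - 1*1, x) = -(-368)*(4 + (5 - 1*1))*(5 + 7)/(7*7) = -(-368)*(4 + (5 - 1))*12/(7*7) = -(-368)*(4 + 4)*12/(7*7) = -(-368)*8*12/(7*7) = -368*(-96/49) = 35328/49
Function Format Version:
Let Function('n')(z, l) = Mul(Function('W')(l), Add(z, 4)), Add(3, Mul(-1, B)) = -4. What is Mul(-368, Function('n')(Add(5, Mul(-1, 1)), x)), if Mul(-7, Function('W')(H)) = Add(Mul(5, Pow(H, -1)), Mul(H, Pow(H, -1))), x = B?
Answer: Rational(35328, 49) ≈ 720.98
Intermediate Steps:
B = 7 (B = Add(3, Mul(-1, -4)) = Add(3, 4) = 7)
x = 7
Function('W')(H) = Add(Rational(-1, 7), Mul(Rational(-5, 7), Pow(H, -1))) (Function('W')(H) = Mul(Rational(-1, 7), Add(Mul(5, Pow(H, -1)), Mul(H, Pow(H, -1)))) = Mul(Rational(-1, 7), Add(Mul(5, Pow(H, -1)), 1)) = Mul(Rational(-1, 7), Add(1, Mul(5, Pow(H, -1)))) = Add(Rational(-1, 7), Mul(Rational(-5, 7), Pow(H, -1))))
Function('n')(z, l) = Mul(Rational(1, 7), Pow(l, -1), Add(-5, Mul(-1, l)), Add(4, z)) (Function('n')(z, l) = Mul(Mul(Rational(1, 7), Pow(l, -1), Add(-5, Mul(-1, l))), Add(z, 4)) = Mul(Mul(Rational(1, 7), Pow(l, -1), Add(-5, Mul(-1, l))), Add(4, z)) = Mul(Rational(1, 7), Pow(l, -1), Add(-5, Mul(-1, l)), Add(4, z)))
Mul(-368, Function('n')(Add(5, Mul(-1, 1)), x)) = Mul(-368, Mul(Rational(-1, 7), Pow(7, -1), Add(4, Add(5, Mul(-1, 1))), Add(5, 7))) = Mul(-368, Mul(Rational(-1, 7), Rational(1, 7), Add(4, Add(5, -1)), 12)) = Mul(-368, Mul(Rational(-1, 7), Rational(1, 7), Add(4, 4), 12)) = Mul(-368, Mul(Rational(-1, 7), Rational(1, 7), 8, 12)) = Mul(-368, Rational(-96, 49)) = Rational(35328, 49)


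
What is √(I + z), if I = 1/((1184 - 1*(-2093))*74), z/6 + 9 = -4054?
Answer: I*√1433555115695014/242498 ≈ 156.13*I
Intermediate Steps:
z = -24378 (z = -54 + 6*(-4054) = -54 - 24324 = -24378)
I = 1/242498 (I = (1/74)/(1184 + 2093) = (1/74)/3277 = (1/3277)*(1/74) = 1/242498 ≈ 4.1237e-6)
√(I + z) = √(1/242498 - 24378) = √(-5911616243/242498) = I*√1433555115695014/242498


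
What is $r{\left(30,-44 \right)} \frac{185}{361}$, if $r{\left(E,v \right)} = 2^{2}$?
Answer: $\frac{740}{361} \approx 2.0499$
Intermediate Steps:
$r{\left(E,v \right)} = 4$
$r{\left(30,-44 \right)} \frac{185}{361} = 4 \cdot \frac{185}{361} = \frac{740}{361}$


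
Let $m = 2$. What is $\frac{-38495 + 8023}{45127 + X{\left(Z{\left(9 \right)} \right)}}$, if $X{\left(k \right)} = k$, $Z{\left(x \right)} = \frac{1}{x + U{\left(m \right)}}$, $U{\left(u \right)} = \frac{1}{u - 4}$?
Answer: $- \frac{518024}{767161} \approx -0.67525$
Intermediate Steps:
$U{\left(u \right)} = \frac{1}{-4 + u}$
$Z{\left(x \right)} = \frac{1}{- \frac{1}{2} + x}$ ($Z{\left(x \right)} = \frac{1}{x + \frac{1}{-4 + 2}} = \frac{1}{x + \frac{1}{-2}} = \frac{1}{x - \frac{1}{2}} = \frac{1}{- \frac{1}{2} + x}$)
$\frac{-38495 + 8023}{45127 + X{\left(Z{\left(9 \right)} \right)}} = \frac{-38495 + 8023}{45127 + \frac{2}{-1 + 2 \cdot 9}} = - \frac{30472}{45127 + \frac{2}{-1 + 18}} = - \frac{30472}{45127 + \frac{2}{17}} = - \frac{30472}{\frac{767161}{17}} = \left(-30472\right) \frac{17}{767161} = - \frac{518024}{767161}$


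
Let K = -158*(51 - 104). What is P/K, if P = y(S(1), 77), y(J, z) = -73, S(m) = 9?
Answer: -73/8374 ≈ -0.0087175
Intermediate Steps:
K = 8374 (K = -158*(-53) = 8374)
P = -73
P/K = -73/8374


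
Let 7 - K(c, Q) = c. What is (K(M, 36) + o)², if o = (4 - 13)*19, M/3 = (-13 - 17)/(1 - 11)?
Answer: 29929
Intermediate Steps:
M = 9 (M = 3*((-13 - 17)/(1 - 11)) = 3*(-30/(-10)) = 3*(-30*(-⅒)) = 3*3 = 9)
K(c, Q) = 7 - c
o = -171 (o = -9*19 = -171)
(K(M, 36) + o)² = ((7 - 1*9) - 171)² = ((7 - 9) - 171)² = (-2 - 171)² = (-173)² = 29929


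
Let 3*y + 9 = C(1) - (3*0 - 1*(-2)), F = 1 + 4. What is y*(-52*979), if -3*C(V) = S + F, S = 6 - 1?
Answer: 2189044/9 ≈ 2.4323e+5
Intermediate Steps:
S = 5
F = 5
C(V) = -10/3 (C(V) = -(5 + 5)/3 = -1/3*10 = -10/3)
y = -43/9 (y = -3 + (-10/3 - (3*0 - 1*(-2)))/3 = -3 + (-10/3 - (0 + 2))/3 = -3 + (-10/3 - 1*2)/3 = -3 + (-10/3 - 2)/3 = -3 + (1/3)*(-16/3) = -3 - 16/9 = -43/9 ≈ -4.7778)
y*(-52*979) = -(-2236)*979/9 = -43/9*(-50908) = 2189044/9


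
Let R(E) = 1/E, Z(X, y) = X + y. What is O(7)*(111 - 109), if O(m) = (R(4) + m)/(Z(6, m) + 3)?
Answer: 29/32 ≈ 0.90625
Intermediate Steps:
O(m) = (¼ + m)/(9 + m) (O(m) = (1/4 + m)/((6 + m) + 3) = (¼ + m)/(9 + m))
O(7)*(111 - 109) = ((¼ + 7)/(9 + 7))*(111 - 109) = ((29/4)/16)*2 = ((1/16)*(29/4))*2 = (29/64)*2 = 29/32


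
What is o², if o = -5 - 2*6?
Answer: 289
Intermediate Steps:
o = -17 (o = -5 - 12 = -17)
o² = (-17)² = 289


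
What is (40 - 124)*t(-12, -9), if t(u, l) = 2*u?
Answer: 2016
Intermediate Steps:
(40 - 124)*t(-12, -9) = (40 - 124)*(2*(-12)) = -84*(-24) = 2016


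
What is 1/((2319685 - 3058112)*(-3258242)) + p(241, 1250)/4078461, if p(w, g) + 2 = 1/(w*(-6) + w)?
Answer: -5800798074774769/11824268045024685023670 ≈ -4.9058e-7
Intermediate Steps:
p(w, g) = -2 - 1/(5*w) (p(w, g) = -2 + 1/(w*(-6) + w) = -2 + 1/(-6*w + w) = -2 + 1/(-5*w) = -2 - 1/(5*w))
1/((2319685 - 3058112)*(-3258242)) + p(241, 1250)/4078461 = 1/((2319685 - 3058112)*(-3258242)) + (-2 - ⅕/241)/4078461 = -1/3258242/(-738427) + (-2 - ⅕*1/241)*(1/4078461) = -1/738427*(-1/3258242) + (-2 - 1/1205)*(1/4078461) = 1/2405973865334 - 2411/1205*1/4078461 = 1/2405973865334 - 2411/4914545505 = -5800798074774769/11824268045024685023670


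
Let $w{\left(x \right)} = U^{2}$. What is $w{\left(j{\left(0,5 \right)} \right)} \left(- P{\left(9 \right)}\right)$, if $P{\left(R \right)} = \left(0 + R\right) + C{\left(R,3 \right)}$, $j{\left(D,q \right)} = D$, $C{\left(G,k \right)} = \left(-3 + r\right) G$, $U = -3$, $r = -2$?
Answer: $324$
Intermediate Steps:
$C{\left(G,k \right)} = - 5 G$ ($C{\left(G,k \right)} = \left(-3 - 2\right) G = - 5 G$)
$w{\left(x \right)} = 9$ ($w{\left(x \right)} = \left(-3\right)^{2} = 9$)
$P{\left(R \right)} = - 4 R$ ($P{\left(R \right)} = \left(0 + R\right) - 5 R = R - 5 R = - 4 R$)
$w{\left(j{\left(0,5 \right)} \right)} \left(- P{\left(9 \right)}\right) = 9 \left(- \left(-4\right) 9\right) = 9 \left(\left(-1\right) \left(-36\right)\right) = 9 \cdot 36 = 324$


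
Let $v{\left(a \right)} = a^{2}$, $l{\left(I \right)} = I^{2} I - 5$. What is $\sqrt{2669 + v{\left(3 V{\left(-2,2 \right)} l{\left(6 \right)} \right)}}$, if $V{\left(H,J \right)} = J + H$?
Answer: $\sqrt{2669} \approx 51.662$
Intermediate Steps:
$V{\left(H,J \right)} = H + J$
$l{\left(I \right)} = -5 + I^{3}$ ($l{\left(I \right)} = I^{3} - 5 = -5 + I^{3}$)
$\sqrt{2669 + v{\left(3 V{\left(-2,2 \right)} l{\left(6 \right)} \right)}} = \sqrt{2669 + \left(3 \left(-2 + 2\right) \left(-5 + 6^{3}\right)\right)^{2}} = \sqrt{2669 + \left(3 \cdot 0 \left(-5 + 216\right)\right)^{2}} = \sqrt{2669 + \left(0 \cdot 211\right)^{2}} = \sqrt{2669 + 0^{2}} = \sqrt{2669 + 0} = \sqrt{2669}$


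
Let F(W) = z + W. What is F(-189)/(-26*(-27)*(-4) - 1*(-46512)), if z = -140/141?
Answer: -26789/6162264 ≈ -0.0043473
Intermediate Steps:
z = -140/141 (z = -140*1/141 = -140/141 ≈ -0.99291)
F(W) = -140/141 + W
F(-189)/(-26*(-27)*(-4) - 1*(-46512)) = (-140/141 - 189)/(-26*(-27)*(-4) - 1*(-46512)) = -26789/(141*(702*(-4) + 46512)) = -26789/(141*(-2808 + 46512)) = -26789/141/43704 = -26789/141*1/43704 = -26789/6162264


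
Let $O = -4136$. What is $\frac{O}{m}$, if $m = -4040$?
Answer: $\frac{517}{505} \approx 1.0238$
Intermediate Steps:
$\frac{O}{m} = - \frac{4136}{-4040} = \left(-4136\right) \left(- \frac{1}{4040}\right) = \frac{517}{505}$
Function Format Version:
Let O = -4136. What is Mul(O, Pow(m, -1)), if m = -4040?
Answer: Rational(517, 505) ≈ 1.0238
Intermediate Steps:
Mul(O, Pow(m, -1)) = Mul(-4136, Pow(-4040, -1)) = Mul(-4136, Rational(-1, 4040)) = Rational(517, 505)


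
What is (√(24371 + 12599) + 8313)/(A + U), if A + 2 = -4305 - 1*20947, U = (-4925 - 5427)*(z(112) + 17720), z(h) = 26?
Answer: -8313/183731846 - √36970/183731846 ≈ -4.6292e-5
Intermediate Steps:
U = -183706592 (U = (-4925 - 5427)*(26 + 17720) = -10352*17746 = -183706592)
A = -25254 (A = -2 + (-4305 - 1*20947) = -2 + (-4305 - 20947) = -2 - 25252 = -25254)
(√(24371 + 12599) + 8313)/(A + U) = (√(24371 + 12599) + 8313)/(-25254 - 183706592) = (√36970 + 8313)/(-183731846) = (8313 + √36970)*(-1/183731846) = -8313/183731846 - √36970/183731846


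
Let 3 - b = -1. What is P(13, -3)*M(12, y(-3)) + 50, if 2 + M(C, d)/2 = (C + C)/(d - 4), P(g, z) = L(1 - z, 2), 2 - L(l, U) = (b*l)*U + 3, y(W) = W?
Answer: 2858/7 ≈ 408.29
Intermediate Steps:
b = 4 (b = 3 - 1*(-1) = 3 + 1 = 4)
L(l, U) = -1 - 4*U*l (L(l, U) = 2 - ((4*l)*U + 3) = 2 - (4*U*l + 3) = 2 - (3 + 4*U*l) = 2 + (-3 - 4*U*l) = -1 - 4*U*l)
P(g, z) = -9 + 8*z (P(g, z) = -1 - 4*2*(1 - z) = -1 + (-8 + 8*z) = -9 + 8*z)
M(C, d) = -4 + 4*C/(-4 + d) (M(C, d) = -4 + 2*((C + C)/(d - 4)) = -4 + 2*((2*C)/(-4 + d)) = -4 + 2*(2*C/(-4 + d)) = -4 + 4*C/(-4 + d))
P(13, -3)*M(12, y(-3)) + 50 = (-9 + 8*(-3))*(4*(4 + 12 - 1*(-3))/(-4 - 3)) + 50 = (-9 - 24)*(4*(4 + 12 + 3)/(-7)) + 50 = -132*(-1)*19/7 + 50 = -33*(-76/7) + 50 = 2508/7 + 50 = 2858/7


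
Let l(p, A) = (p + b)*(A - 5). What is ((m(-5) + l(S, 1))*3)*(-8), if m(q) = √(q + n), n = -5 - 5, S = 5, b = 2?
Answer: 672 - 24*I*√15 ≈ 672.0 - 92.952*I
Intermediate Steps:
l(p, A) = (-5 + A)*(2 + p) (l(p, A) = (p + 2)*(A - 5) = (2 + p)*(-5 + A) = (-5 + A)*(2 + p))
n = -10
m(q) = √(-10 + q) (m(q) = √(q - 10) = √(-10 + q))
((m(-5) + l(S, 1))*3)*(-8) = ((√(-10 - 5) + (-10 - 5*5 + 2*1 + 1*5))*3)*(-8) = ((√(-15) + (-10 - 25 + 2 + 5))*3)*(-8) = ((I*√15 - 28)*3)*(-8) = ((-28 + I*√15)*3)*(-8) = (-84 + 3*I*√15)*(-8) = 672 - 24*I*√15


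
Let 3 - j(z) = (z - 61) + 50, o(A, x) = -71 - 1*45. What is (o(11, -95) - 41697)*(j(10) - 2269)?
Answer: 94706445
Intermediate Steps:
o(A, x) = -116 (o(A, x) = -71 - 45 = -116)
j(z) = 14 - z (j(z) = 3 - ((z - 61) + 50) = 3 - ((-61 + z) + 50) = 3 - (-11 + z) = 3 + (11 - z) = 14 - z)
(o(11, -95) - 41697)*(j(10) - 2269) = (-116 - 41697)*((14 - 1*10) - 2269) = -41813*((14 - 10) - 2269) = -41813*(4 - 2269) = -41813*(-2265) = 94706445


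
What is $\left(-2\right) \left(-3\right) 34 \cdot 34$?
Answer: $6936$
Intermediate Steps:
$\left(-2\right) \left(-3\right) 34 \cdot 34 = 6 \cdot 34 \cdot 34 = 204 \cdot 34 = 6936$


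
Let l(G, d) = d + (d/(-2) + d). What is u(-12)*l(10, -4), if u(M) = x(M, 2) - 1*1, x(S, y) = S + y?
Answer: 66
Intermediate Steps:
u(M) = 1 + M (u(M) = (M + 2) - 1*1 = (2 + M) - 1 = 1 + M)
l(G, d) = 3*d/2 (l(G, d) = d + (d*(-½) + d) = d + (-d/2 + d) = d + d/2 = 3*d/2)
u(-12)*l(10, -4) = (1 - 12)*((3/2)*(-4)) = -11*(-6) = 66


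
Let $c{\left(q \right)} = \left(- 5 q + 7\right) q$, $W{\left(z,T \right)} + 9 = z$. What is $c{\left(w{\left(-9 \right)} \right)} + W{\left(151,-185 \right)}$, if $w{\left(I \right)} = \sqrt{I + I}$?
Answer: $232 + 21 i \sqrt{2} \approx 232.0 + 29.698 i$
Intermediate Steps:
$W{\left(z,T \right)} = -9 + z$
$w{\left(I \right)} = \sqrt{2} \sqrt{I}$ ($w{\left(I \right)} = \sqrt{2 I} = \sqrt{2} \sqrt{I}$)
$c{\left(q \right)} = q \left(7 - 5 q\right)$ ($c{\left(q \right)} = \left(7 - 5 q\right) q = q \left(7 - 5 q\right)$)
$c{\left(w{\left(-9 \right)} \right)} + W{\left(151,-185 \right)} = \sqrt{2} \sqrt{-9} \left(7 - 5 \sqrt{2} \sqrt{-9}\right) + \left(-9 + 151\right) = \sqrt{2} \cdot 3 i \left(7 - 5 \sqrt{2} \cdot 3 i\right) + 142 = 3 i \sqrt{2} \left(7 - 5 \cdot 3 i \sqrt{2}\right) + 142 = 3 i \sqrt{2} \left(7 - 15 i \sqrt{2}\right) + 142 = 142 + 3 i \sqrt{2} \left(7 - 15 i \sqrt{2}\right)$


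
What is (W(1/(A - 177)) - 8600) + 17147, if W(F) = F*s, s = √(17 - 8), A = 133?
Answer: 376065/44 ≈ 8546.9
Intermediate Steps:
s = 3 (s = √9 = 3)
W(F) = 3*F (W(F) = F*3 = 3*F)
(W(1/(A - 177)) - 8600) + 17147 = (3/(133 - 177) - 8600) + 17147 = (3/(-44) - 8600) + 17147 = (3*(-1/44) - 8600) + 17147 = (-3/44 - 8600) + 17147 = -378403/44 + 17147 = 376065/44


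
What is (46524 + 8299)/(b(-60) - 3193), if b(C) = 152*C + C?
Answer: -54823/12373 ≈ -4.4309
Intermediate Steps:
b(C) = 153*C
(46524 + 8299)/(b(-60) - 3193) = (46524 + 8299)/(153*(-60) - 3193) = 54823/(-9180 - 3193) = 54823/(-12373) = 54823*(-1/12373) = -54823/12373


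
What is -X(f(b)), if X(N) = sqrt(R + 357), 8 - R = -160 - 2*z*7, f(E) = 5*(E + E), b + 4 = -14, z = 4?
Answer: -sqrt(581) ≈ -24.104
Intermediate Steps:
b = -18 (b = -4 - 14 = -18)
f(E) = 10*E (f(E) = 5*(2*E) = 10*E)
R = 224 (R = 8 - (-160 - 2*4*7) = 8 - (-160 - 8*7) = 8 - (-160 - 56) = 8 - 1*(-216) = 8 + 216 = 224)
X(N) = sqrt(581) (X(N) = sqrt(224 + 357) = sqrt(581))
-X(f(b)) = -sqrt(581)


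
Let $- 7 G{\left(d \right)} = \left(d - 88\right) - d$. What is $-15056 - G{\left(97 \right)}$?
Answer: $- \frac{105480}{7} \approx -15069.0$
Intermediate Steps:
$G{\left(d \right)} = \frac{88}{7}$ ($G{\left(d \right)} = - \frac{\left(d - 88\right) - d}{7} = - \frac{\left(-88 + d\right) - d}{7} = \left(- \frac{1}{7}\right) \left(-88\right) = \frac{88}{7}$)
$-15056 - G{\left(97 \right)} = -15056 - \frac{88}{7} = - \frac{105480}{7}$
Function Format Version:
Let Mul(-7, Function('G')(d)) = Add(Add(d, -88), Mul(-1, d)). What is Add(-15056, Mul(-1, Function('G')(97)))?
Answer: Rational(-105480, 7) ≈ -15069.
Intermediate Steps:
Function('G')(d) = Rational(88, 7) (Function('G')(d) = Mul(Rational(-1, 7), Add(Add(d, -88), Mul(-1, d))) = Mul(Rational(-1, 7), Add(Add(-88, d), Mul(-1, d))) = Mul(Rational(-1, 7), -88) = Rational(88, 7))
Add(-15056, Mul(-1, Function('G')(97))) = Add(-15056, Mul(-1, Rational(88, 7))) = Add(-15056, Rational(-88, 7)) = Rational(-105480, 7)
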